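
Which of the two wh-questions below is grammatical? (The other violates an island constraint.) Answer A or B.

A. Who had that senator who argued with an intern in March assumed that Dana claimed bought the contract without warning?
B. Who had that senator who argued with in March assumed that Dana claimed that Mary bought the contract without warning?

In B, the wh-phrase is extracted from inside a complex-NP island (relative clause) (introduced by "who"), which blocks movement.
In A, the extraction path crosses only that-complement boundaries, which are transparent.
So A is grammatical.

A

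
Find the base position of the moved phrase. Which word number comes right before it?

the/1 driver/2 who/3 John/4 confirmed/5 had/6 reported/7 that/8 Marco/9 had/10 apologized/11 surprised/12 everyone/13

The displaced element is "the driver" (word 2).
It is linked across 1 clause boundary (Ø).
It functions as the subject of "reported", so the gap sits immediately after word 5 ("confirmed").
Base order: John confirmed that the driver had reported that Marco had apologized.

5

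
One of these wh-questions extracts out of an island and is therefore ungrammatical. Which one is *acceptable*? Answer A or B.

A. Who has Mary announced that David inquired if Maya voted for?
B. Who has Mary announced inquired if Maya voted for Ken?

B

In A, the wh-phrase is extracted from inside a wh-island (introduced by "if"), which blocks movement.
In B, the extraction path crosses only that-complement boundaries, which are transparent.
So B is grammatical.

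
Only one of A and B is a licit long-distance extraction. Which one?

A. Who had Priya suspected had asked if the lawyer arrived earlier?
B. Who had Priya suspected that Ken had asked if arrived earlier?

A

In B, the wh-phrase is extracted from inside a wh-island (introduced by "if"), which blocks movement.
In A, the extraction path crosses only that-complement boundaries, which are transparent.
So A is grammatical.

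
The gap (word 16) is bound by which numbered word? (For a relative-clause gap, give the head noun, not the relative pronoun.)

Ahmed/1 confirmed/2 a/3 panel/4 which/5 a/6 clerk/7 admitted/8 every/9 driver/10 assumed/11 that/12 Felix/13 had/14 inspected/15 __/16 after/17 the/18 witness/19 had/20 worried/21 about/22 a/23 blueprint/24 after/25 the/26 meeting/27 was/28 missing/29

The gap at 16 is the object of "inspected", inside a relative clause.
The relative pronoun is "which" (word 5); it is bound by the head noun immediately before it.
Its filler is the head noun "panel", at word 4.

4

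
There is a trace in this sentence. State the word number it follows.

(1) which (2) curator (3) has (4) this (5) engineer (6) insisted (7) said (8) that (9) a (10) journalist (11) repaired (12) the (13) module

6

The displaced element is "which curator" (word 2).
It is linked across 1 clause boundary (Ø).
It functions as the subject of "said", so the gap sits immediately after word 6 ("insisted").
Base order: This engineer has insisted that which curator said that a journalist repaired the module.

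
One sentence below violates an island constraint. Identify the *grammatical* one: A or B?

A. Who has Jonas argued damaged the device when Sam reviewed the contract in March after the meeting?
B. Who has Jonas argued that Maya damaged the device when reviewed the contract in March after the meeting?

A

In B, the wh-phrase is extracted from inside an adjunct island (introduced by "when"), which blocks movement.
In A, the extraction path crosses only that-complement boundaries, which are transparent.
So A is grammatical.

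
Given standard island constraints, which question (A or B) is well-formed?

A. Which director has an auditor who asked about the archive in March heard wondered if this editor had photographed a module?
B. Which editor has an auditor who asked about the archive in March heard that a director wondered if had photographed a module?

In B, the wh-phrase is extracted from inside a wh-island (introduced by "if"), which blocks movement.
In A, the extraction path crosses only that-complement boundaries, which are transparent.
So A is grammatical.

A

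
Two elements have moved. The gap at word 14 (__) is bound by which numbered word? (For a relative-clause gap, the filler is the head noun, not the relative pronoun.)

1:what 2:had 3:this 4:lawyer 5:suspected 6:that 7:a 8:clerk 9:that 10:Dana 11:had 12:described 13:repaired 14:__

The marked gap is the direct object of "repaired".
Its filler is the fronted wh-phrase "what", at word 1.
(The other dependency links word 8 to a gap after word 12.)

1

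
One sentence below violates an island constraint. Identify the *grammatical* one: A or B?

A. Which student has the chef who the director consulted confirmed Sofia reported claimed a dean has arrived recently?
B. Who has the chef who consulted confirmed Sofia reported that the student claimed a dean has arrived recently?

A

In B, the wh-phrase is extracted from inside a complex-NP island (relative clause) (introduced by "who"), which blocks movement.
In A, the extraction path crosses only that-complement boundaries, which are transparent.
So A is grammatical.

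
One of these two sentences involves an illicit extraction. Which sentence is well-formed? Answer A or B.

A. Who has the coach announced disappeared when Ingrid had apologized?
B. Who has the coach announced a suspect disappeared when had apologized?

A

In B, the wh-phrase is extracted from inside an adjunct island (introduced by "when"), which blocks movement.
In A, the extraction path crosses only that-complement boundaries, which are transparent.
So A is grammatical.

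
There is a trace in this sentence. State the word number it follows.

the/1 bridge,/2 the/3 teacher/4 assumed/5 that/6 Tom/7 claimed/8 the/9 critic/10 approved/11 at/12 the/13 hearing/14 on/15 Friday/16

11

The displaced element is "the bridge" (word 2).
It is linked across 2 clause boundaries (that → Ø).
It functions as the direct object of "approved", so the gap sits immediately after word 11 ("approved").
Base order: The teacher assumed that Tom claimed the critic approved the bridge at the hearing on Friday.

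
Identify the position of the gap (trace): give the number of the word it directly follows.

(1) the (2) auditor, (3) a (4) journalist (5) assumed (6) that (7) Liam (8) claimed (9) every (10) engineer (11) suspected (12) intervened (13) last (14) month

The displaced element is "the auditor" (word 2).
It is linked across 3 clause boundaries (that → Ø → Ø).
It functions as the subject of "intervened", so the gap sits immediately after word 11 ("suspected").
Base order: A journalist assumed that Liam claimed every engineer suspected the auditor intervened last month.

11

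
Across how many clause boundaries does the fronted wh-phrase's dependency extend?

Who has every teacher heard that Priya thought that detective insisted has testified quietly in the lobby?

"who" is extracted from the subject of "testified".
Boundaries crossed, outermost first: [that], [Ø], [Ø] — 3 in total.

3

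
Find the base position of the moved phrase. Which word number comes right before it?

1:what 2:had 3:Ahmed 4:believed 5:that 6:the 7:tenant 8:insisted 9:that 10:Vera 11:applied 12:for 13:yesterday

The displaced element is "what" (word 1).
It is linked across 2 clause boundaries (that → that).
It functions as the object of the preposition "for" of "applied", so the gap sits immediately after word 12 ("for").
Base order: Ahmed had believed that the tenant insisted that Vera applied for what yesterday.

12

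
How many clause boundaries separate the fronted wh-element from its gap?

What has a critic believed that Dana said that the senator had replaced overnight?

"what" is extracted from the object of "replaced".
Boundaries crossed, outermost first: [that], [that] — 2 in total.

2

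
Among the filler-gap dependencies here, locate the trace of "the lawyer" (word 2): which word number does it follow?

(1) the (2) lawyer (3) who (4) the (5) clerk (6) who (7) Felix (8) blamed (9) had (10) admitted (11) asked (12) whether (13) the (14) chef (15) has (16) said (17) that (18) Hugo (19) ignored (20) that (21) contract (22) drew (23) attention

10

The displaced element is "the lawyer" (word 2).
It is linked across 1 clause boundary (Ø).
It functions as the subject of "asked", so the gap sits immediately after word 10 ("admitted").
Base order: The clerk who Felix blamed had admitted that the lawyer asked whether the chef has said that Hugo ignored that contract.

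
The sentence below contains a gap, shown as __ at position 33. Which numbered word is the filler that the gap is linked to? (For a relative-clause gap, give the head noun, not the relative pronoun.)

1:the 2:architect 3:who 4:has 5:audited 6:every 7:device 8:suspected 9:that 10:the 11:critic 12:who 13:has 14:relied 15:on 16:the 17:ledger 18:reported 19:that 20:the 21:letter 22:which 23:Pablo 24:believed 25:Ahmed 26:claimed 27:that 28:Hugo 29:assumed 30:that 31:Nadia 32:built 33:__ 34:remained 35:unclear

The gap at 33 is the object of "built", inside a relative clause.
The relative pronoun is "which" (word 22); it is bound by the head noun immediately before it.
Its filler is the head noun "letter", at word 21.

21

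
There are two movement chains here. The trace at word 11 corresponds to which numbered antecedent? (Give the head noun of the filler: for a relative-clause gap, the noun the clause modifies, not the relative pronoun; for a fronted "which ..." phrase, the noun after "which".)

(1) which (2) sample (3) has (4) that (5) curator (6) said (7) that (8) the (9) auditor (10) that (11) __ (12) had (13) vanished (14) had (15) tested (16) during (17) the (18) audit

9

The marked gap is inside the relative clause, the subject of "vanished".
Its filler is the head noun "auditor" (via "that"), at word 9.
(The other dependency links word 2 to a gap after word 15.)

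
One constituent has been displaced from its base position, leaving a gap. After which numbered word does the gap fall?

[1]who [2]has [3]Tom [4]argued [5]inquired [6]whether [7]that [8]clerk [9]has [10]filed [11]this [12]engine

4

The displaced element is "who" (word 1).
It is linked across 1 clause boundary (Ø).
It functions as the subject of "inquired", so the gap sits immediately after word 4 ("argued").
Base order: Tom has argued that who inquired whether that clerk has filed this engine.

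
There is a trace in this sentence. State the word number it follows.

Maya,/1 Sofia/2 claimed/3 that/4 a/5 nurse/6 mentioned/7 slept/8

The displaced element is "Maya" (word 1).
It is linked across 2 clause boundaries (that → Ø).
It functions as the subject of "slept", so the gap sits immediately after word 7 ("mentioned").
Base order: Sofia claimed that a nurse mentioned that Maya slept.

7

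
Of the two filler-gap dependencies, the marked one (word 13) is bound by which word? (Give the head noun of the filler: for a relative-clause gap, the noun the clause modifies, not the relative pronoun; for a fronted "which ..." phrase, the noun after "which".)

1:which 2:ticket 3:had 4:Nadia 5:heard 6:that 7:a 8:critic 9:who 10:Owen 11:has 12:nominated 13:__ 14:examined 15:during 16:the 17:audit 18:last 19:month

8

The marked gap is inside the relative clause, the direct object of "nominated".
Its filler is the head noun "critic" (via "who"), at word 8.
(The other dependency links word 2 to a gap after word 14.)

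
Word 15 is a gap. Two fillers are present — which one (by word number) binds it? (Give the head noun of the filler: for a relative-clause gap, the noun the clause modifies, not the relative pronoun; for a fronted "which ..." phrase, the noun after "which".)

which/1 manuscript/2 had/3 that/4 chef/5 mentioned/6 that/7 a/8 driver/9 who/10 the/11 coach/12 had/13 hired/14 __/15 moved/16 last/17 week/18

The marked gap is inside the relative clause, the direct object of "hired".
Its filler is the head noun "driver" (via "who"), at word 9.
(The other dependency links word 2 to a gap after word 16.)

9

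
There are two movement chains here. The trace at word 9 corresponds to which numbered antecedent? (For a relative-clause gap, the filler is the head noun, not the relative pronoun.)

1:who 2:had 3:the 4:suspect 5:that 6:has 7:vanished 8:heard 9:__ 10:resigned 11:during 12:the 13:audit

1

The marked gap is the subject of "resigned".
Its filler is the fronted wh-phrase "who", at word 1.
(The other dependency links word 4 to a gap after word 5.)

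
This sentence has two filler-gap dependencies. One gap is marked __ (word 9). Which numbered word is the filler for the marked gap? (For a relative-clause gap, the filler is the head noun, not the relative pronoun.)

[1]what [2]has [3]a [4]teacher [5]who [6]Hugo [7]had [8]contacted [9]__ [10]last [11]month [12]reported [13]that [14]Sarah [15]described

The marked gap is inside the relative clause, the direct object of "contacted".
Its filler is the head noun "teacher" (via "who"), at word 4.
(The other dependency links word 1 to a gap after word 15.)

4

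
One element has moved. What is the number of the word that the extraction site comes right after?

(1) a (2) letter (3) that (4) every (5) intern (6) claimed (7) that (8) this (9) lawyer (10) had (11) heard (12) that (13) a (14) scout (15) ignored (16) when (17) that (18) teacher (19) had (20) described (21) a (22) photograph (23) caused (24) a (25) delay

The displaced element is "a letter" (word 2).
It is linked across 2 clause boundaries (that → that).
It functions as the direct object of "ignored", so the gap sits immediately after word 15 ("ignored").
Base order: Every intern claimed that this lawyer had heard that a scout ignored a letter when that teacher had described a photograph.

15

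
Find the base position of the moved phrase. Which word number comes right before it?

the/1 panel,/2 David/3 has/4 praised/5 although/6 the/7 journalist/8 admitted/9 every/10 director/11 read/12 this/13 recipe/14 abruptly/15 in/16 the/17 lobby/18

The displaced element is "the panel" (word 2).
It functions as the direct object of "praised", so the gap sits immediately after word 5 ("praised").
Base order: David has praised the panel although the journalist admitted every director read this recipe abruptly in the lobby.

5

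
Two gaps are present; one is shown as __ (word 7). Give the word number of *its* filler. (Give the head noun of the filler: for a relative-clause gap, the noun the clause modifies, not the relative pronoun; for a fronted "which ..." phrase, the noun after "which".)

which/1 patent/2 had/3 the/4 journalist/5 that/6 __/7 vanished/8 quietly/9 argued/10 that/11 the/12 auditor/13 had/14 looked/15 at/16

The marked gap is inside the relative clause, the subject of "vanished".
Its filler is the head noun "journalist" (via "that"), at word 5.
(The other dependency links word 2 to a gap after word 16.)

5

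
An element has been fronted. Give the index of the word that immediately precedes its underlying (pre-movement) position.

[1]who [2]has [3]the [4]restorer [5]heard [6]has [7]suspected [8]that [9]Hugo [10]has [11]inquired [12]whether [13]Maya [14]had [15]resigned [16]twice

The displaced element is "who" (word 1).
It is linked across 1 clause boundary (Ø).
It functions as the subject of "suspected", so the gap sits immediately after word 5 ("heard").
Base order: The restorer has heard that who has suspected that Hugo has inquired whether Maya had resigned twice.

5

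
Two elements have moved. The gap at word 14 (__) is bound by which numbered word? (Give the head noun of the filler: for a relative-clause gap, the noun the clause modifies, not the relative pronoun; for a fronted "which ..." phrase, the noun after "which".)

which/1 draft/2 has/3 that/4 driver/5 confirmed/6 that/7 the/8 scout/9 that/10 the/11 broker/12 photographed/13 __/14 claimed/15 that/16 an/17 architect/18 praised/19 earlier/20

9

The marked gap is inside the relative clause, the direct object of "photographed".
Its filler is the head noun "scout" (via "that"), at word 9.
(The other dependency links word 2 to a gap after word 19.)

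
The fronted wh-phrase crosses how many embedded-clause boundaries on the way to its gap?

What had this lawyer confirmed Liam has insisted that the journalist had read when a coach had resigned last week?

2

"what" is extracted from the object of "read".
Boundaries crossed, outermost first: [Ø], [that] — 2 in total.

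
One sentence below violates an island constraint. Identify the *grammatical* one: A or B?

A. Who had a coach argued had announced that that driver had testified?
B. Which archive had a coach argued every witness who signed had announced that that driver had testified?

A

In B, the wh-phrase is extracted from inside a complex-NP island (relative clause) (introduced by "who"), which blocks movement.
In A, the extraction path crosses only that-complement boundaries, which are transparent.
So A is grammatical.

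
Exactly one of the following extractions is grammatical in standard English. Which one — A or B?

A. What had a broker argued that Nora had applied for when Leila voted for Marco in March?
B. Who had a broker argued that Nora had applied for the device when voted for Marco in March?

In B, the wh-phrase is extracted from inside an adjunct island (introduced by "when"), which blocks movement.
In A, the extraction path crosses only that-complement boundaries, which are transparent.
So A is grammatical.

A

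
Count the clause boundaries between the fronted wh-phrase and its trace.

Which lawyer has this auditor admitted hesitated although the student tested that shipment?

"which lawyer" is extracted from the subject of "hesitated".
Boundaries crossed, outermost first: [Ø] — 1 in total.

1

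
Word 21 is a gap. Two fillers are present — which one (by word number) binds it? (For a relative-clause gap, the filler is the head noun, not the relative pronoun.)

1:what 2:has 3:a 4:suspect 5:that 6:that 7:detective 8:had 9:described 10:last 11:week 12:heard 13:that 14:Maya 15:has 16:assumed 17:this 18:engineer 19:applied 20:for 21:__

1

The marked gap is the object of the preposition "for" of "applied".
Its filler is the fronted wh-phrase "what", at word 1.
(The other dependency links word 4 to a gap after word 9.)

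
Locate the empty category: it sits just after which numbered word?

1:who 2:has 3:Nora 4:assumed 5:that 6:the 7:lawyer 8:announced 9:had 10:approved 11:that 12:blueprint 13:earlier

8

The displaced element is "who" (word 1).
It is linked across 2 clause boundaries (that → Ø).
It functions as the subject of "approved", so the gap sits immediately after word 8 ("announced").
Base order: Nora has assumed that the lawyer announced that who had approved that blueprint earlier.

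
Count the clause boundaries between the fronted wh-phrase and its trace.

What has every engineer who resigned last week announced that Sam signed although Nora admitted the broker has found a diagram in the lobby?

"what" is extracted from the object of "signed".
Boundaries crossed, outermost first: [that] — 1 in total.

1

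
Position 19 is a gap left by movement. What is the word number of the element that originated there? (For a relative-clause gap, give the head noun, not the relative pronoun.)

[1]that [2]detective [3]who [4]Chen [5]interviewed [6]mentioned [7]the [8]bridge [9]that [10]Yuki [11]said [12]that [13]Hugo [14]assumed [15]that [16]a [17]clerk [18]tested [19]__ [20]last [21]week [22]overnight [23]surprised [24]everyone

The gap at 19 is the object of "tested", inside a relative clause.
The relative pronoun is "that" (word 9); it is bound by the head noun immediately before it.
Its filler is the head noun "bridge", at word 8.

8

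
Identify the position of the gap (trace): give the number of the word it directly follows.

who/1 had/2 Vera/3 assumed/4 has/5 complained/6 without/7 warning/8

The displaced element is "who" (word 1).
It is linked across 1 clause boundary (Ø).
It functions as the subject of "complained", so the gap sits immediately after word 4 ("assumed").
Base order: Vera had assumed that who has complained without warning.

4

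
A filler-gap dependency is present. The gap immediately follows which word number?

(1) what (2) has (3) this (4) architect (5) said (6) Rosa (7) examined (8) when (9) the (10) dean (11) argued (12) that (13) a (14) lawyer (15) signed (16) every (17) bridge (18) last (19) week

7

The displaced element is "what" (word 1).
It is linked across 1 clause boundary (Ø).
It functions as the direct object of "examined", so the gap sits immediately after word 7 ("examined").
Base order: This architect has said Rosa examined what when the dean argued that a lawyer signed every bridge last week.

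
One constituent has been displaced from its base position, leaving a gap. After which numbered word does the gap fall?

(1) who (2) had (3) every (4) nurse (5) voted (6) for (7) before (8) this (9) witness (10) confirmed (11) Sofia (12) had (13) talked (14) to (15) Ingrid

The displaced element is "who" (word 1).
It functions as the object of the preposition "for" of "voted", so the gap sits immediately after word 6 ("for").
Base order: Every nurse had voted for who before this witness confirmed Sofia had talked to Ingrid.

6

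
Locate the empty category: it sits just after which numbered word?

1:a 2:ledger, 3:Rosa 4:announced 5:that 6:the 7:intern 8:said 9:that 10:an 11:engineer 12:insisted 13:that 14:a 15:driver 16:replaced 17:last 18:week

16

The displaced element is "a ledger" (word 2).
It is linked across 3 clause boundaries (that → that → that).
It functions as the direct object of "replaced", so the gap sits immediately after word 16 ("replaced").
Base order: Rosa announced that the intern said that an engineer insisted that a driver replaced a ledger last week.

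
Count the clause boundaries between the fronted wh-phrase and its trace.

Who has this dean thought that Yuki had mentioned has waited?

"who" is extracted from the subject of "waited".
Boundaries crossed, outermost first: [that], [Ø] — 2 in total.

2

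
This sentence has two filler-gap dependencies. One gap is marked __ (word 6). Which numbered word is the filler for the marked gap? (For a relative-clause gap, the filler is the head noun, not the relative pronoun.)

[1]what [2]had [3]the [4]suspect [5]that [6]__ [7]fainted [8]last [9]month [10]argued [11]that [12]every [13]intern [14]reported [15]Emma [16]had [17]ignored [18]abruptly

4

The marked gap is inside the relative clause, the subject of "fainted".
Its filler is the head noun "suspect" (via "that"), at word 4.
(The other dependency links word 1 to a gap after word 17.)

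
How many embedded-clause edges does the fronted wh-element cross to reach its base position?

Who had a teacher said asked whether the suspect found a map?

1

"who" is extracted from the subject of "asked".
Boundaries crossed, outermost first: [Ø] — 1 in total.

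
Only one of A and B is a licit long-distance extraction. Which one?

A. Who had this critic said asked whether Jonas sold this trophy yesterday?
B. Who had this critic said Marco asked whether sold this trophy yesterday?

In B, the wh-phrase is extracted from inside a wh-island (introduced by "whether"), which blocks movement.
In A, the extraction path crosses only that-complement boundaries, which are transparent.
So A is grammatical.

A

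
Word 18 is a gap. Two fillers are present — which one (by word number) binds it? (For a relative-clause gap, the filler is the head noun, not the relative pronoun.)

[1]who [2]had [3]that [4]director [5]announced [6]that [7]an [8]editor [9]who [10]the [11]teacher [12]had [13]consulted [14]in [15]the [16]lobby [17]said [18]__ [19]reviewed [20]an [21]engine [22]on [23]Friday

The marked gap is the subject of "reviewed".
Its filler is the fronted wh-phrase "who", at word 1.
(The other dependency links word 8 to a gap after word 13.)

1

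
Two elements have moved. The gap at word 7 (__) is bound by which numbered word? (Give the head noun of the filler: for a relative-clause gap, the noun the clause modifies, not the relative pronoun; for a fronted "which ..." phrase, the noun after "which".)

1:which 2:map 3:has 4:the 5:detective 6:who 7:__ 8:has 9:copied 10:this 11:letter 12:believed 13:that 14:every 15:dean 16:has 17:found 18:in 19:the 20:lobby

5

The marked gap is inside the relative clause, the subject of "copied".
Its filler is the head noun "detective" (via "who"), at word 5.
(The other dependency links word 2 to a gap after word 17.)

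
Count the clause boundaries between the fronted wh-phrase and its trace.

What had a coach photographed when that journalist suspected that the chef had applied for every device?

0

"what" originates inside the matrix clause — no clause boundary is crossed.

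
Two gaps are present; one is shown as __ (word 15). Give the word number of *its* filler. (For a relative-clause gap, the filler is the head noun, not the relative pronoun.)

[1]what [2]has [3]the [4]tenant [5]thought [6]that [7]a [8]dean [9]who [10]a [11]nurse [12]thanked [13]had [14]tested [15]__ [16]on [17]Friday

1

The marked gap is the direct object of "tested".
Its filler is the fronted wh-phrase "what", at word 1.
(The other dependency links word 8 to a gap after word 12.)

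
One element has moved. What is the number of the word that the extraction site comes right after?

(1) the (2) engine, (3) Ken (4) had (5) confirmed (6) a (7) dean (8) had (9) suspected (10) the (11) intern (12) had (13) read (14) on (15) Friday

The displaced element is "the engine" (word 2).
It is linked across 2 clause boundaries (Ø → Ø).
It functions as the direct object of "read", so the gap sits immediately after word 13 ("read").
Base order: Ken had confirmed a dean had suspected the intern had read the engine on Friday.

13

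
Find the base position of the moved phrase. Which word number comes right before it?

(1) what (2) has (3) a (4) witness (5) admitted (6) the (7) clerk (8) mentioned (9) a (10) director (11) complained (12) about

12

The displaced element is "what" (word 1).
It is linked across 2 clause boundaries (Ø → Ø).
It functions as the object of the preposition "about" of "complained", so the gap sits immediately after word 12 ("about").
Base order: A witness has admitted the clerk mentioned a director complained about what.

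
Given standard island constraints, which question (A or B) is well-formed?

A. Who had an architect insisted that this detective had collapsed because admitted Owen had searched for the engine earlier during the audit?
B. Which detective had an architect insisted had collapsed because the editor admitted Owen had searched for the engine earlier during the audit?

In A, the wh-phrase is extracted from inside an adjunct island (introduced by "because"), which blocks movement.
In B, the extraction path crosses only that-complement boundaries, which are transparent.
So B is grammatical.

B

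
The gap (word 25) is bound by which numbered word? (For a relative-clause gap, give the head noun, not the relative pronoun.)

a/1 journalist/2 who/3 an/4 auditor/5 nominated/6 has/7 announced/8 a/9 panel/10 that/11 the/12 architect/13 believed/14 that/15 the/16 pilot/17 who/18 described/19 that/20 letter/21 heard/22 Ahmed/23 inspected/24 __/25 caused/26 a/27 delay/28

10

The gap at 25 is the object of "inspected", inside a relative clause.
The relative pronoun is "that" (word 11); it is bound by the head noun immediately before it.
Its filler is the head noun "panel", at word 10.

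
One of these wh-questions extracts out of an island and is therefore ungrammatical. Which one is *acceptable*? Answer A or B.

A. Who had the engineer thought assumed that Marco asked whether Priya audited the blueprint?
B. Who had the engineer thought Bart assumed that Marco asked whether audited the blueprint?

A

In B, the wh-phrase is extracted from inside a wh-island (introduced by "whether"), which blocks movement.
In A, the extraction path crosses only that-complement boundaries, which are transparent.
So A is grammatical.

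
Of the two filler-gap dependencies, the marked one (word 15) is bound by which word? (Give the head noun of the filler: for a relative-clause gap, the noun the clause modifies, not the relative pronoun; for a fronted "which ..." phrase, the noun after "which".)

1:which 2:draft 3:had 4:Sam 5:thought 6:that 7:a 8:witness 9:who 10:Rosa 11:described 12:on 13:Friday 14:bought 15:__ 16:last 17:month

The marked gap is the direct object of "bought".
Its filler is the fronted wh-phrase "which draft", at word 2.
(The other dependency links word 8 to a gap after word 11.)

2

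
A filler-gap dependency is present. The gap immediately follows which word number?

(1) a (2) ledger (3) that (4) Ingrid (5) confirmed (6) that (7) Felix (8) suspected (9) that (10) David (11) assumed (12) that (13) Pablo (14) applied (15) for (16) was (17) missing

The displaced element is "a ledger" (word 2).
It is linked across 3 clause boundaries (that → that → that).
It functions as the object of the preposition "for" of "applied", so the gap sits immediately after word 15 ("for").
Base order: Ingrid confirmed that Felix suspected that David assumed that Pablo applied for a ledger.

15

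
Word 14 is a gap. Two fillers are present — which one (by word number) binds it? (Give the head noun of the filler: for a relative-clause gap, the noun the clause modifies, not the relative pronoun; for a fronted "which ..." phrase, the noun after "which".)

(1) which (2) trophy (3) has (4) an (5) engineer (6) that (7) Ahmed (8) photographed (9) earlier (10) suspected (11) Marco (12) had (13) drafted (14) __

The marked gap is the direct object of "drafted".
Its filler is the fronted wh-phrase "which trophy", at word 2.
(The other dependency links word 5 to a gap after word 8.)

2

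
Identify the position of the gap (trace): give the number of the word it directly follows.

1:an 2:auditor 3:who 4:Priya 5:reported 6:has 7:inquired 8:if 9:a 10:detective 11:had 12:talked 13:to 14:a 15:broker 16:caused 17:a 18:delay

5

The displaced element is "an auditor" (word 2).
It is linked across 1 clause boundary (Ø).
It functions as the subject of "inquired", so the gap sits immediately after word 5 ("reported").
Base order: Priya reported that an auditor has inquired if a detective had talked to a broker.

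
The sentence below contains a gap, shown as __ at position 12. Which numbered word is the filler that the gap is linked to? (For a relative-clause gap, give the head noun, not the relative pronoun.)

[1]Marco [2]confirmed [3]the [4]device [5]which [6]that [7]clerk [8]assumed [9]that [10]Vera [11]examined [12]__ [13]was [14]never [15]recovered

4

The gap at 12 is the object of "examined", inside a relative clause.
The relative pronoun is "which" (word 5); it is bound by the head noun immediately before it.
Its filler is the head noun "device", at word 4.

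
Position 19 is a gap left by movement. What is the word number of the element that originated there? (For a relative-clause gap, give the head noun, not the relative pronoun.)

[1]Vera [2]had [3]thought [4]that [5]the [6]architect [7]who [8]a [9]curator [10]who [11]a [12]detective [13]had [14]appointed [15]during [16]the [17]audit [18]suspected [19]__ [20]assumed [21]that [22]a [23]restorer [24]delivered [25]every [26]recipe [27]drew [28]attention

6

The gap at 19 is the subject of "assumed", inside a relative clause.
The relative pronoun is "who" (word 7); it is bound by the head noun immediately before it.
Its filler is the head noun "architect", at word 6.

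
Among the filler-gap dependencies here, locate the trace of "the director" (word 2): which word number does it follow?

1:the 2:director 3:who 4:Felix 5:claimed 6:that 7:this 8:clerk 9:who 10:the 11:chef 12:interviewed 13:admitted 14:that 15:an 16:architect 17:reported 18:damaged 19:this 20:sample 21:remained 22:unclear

The displaced element is "the director" (word 2).
It is linked across 3 clause boundaries (that → that → Ø).
It functions as the subject of "damaged", so the gap sits immediately after word 17 ("reported").
Base order: Felix claimed that this clerk who the chef interviewed admitted that an architect reported that the director damaged this sample.

17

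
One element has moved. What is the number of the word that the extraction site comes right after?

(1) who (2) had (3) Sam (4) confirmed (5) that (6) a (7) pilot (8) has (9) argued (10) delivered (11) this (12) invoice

9

The displaced element is "who" (word 1).
It is linked across 2 clause boundaries (that → Ø).
It functions as the subject of "delivered", so the gap sits immediately after word 9 ("argued").
Base order: Sam had confirmed that a pilot has argued that who delivered this invoice.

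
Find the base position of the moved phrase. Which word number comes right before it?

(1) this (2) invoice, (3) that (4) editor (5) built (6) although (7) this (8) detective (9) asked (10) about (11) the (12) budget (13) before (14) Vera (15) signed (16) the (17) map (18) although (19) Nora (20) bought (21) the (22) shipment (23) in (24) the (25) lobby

5

The displaced element is "this invoice" (word 2).
It functions as the direct object of "built", so the gap sits immediately after word 5 ("built").
Base order: That editor built this invoice although this detective asked about the budget before Vera signed the map although Nora bought the shipment in the lobby.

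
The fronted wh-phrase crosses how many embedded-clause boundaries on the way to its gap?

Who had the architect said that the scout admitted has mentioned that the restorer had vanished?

"who" is extracted from the subject of "mentioned".
Boundaries crossed, outermost first: [that], [Ø] — 2 in total.

2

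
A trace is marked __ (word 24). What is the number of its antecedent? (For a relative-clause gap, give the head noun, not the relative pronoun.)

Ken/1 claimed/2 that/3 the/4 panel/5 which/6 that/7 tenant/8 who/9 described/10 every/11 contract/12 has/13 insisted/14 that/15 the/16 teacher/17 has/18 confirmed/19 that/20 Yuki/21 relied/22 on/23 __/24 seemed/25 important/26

5

The gap at 24 is the prepositional object of "relied", inside a relative clause.
The relative pronoun is "which" (word 6); it is bound by the head noun immediately before it.
Its filler is the head noun "panel", at word 5.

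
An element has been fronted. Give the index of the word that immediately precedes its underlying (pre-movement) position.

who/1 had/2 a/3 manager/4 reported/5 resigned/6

5

The displaced element is "who" (word 1).
It is linked across 1 clause boundary (Ø).
It functions as the subject of "resigned", so the gap sits immediately after word 5 ("reported").
Base order: A manager had reported that who resigned.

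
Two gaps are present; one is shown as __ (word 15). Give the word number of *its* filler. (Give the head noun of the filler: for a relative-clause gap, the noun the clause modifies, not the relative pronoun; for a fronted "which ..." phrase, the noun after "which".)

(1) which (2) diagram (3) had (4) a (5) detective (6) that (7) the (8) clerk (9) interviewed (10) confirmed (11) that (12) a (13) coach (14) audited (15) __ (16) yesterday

2

The marked gap is the direct object of "audited".
Its filler is the fronted wh-phrase "which diagram", at word 2.
(The other dependency links word 5 to a gap after word 9.)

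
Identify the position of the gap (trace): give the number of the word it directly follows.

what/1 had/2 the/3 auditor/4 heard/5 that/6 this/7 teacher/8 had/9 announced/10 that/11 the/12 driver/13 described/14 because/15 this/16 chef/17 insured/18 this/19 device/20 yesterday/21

The displaced element is "what" (word 1).
It is linked across 2 clause boundaries (that → that).
It functions as the direct object of "described", so the gap sits immediately after word 14 ("described").
Base order: The auditor had heard that this teacher had announced that the driver described what because this chef insured this device yesterday.

14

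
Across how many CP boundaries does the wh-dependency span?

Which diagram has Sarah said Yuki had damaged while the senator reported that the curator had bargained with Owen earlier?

"which diagram" is extracted from the object of "damaged".
Boundaries crossed, outermost first: [Ø] — 1 in total.

1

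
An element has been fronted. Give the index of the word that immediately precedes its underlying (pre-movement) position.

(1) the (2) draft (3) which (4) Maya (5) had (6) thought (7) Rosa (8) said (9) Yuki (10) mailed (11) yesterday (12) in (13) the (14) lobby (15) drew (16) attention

The displaced element is "the draft" (word 2).
It is linked across 2 clause boundaries (Ø → Ø).
It functions as the direct object of "mailed", so the gap sits immediately after word 10 ("mailed").
Base order: Maya had thought Rosa said Yuki mailed the draft yesterday in the lobby.

10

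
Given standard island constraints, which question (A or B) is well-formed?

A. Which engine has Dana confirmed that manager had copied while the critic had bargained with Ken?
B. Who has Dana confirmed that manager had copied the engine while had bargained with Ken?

In B, the wh-phrase is extracted from inside an adjunct island (introduced by "while"), which blocks movement.
In A, the extraction path crosses only that-complement boundaries, which are transparent.
So A is grammatical.

A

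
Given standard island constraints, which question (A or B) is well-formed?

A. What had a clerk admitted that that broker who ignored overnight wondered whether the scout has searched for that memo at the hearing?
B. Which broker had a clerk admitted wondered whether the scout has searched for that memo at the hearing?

B

In A, the wh-phrase is extracted from inside a complex-NP island (relative clause) (introduced by "who"), which blocks movement.
In B, the extraction path crosses only that-complement boundaries, which are transparent.
So B is grammatical.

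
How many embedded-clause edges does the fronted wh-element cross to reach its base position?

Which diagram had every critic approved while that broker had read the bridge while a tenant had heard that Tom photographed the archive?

"which diagram" originates inside the matrix clause — no clause boundary is crossed.

0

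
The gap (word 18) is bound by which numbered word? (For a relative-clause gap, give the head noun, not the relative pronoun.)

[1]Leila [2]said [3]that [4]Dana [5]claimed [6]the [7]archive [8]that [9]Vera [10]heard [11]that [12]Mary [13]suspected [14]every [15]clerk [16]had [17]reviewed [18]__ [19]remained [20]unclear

The gap at 18 is the object of "reviewed", inside a relative clause.
The relative pronoun is "that" (word 8); it is bound by the head noun immediately before it.
Its filler is the head noun "archive", at word 7.

7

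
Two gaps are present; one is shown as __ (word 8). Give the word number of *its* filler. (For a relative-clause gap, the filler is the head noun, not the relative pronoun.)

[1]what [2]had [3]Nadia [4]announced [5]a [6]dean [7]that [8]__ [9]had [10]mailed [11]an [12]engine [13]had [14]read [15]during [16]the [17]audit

The marked gap is inside the relative clause, the subject of "mailed".
Its filler is the head noun "dean" (via "that"), at word 6.
(The other dependency links word 1 to a gap after word 14.)

6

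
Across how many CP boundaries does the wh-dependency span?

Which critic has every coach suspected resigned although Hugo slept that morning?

"which critic" is extracted from the subject of "resigned".
Boundaries crossed, outermost first: [Ø] — 1 in total.

1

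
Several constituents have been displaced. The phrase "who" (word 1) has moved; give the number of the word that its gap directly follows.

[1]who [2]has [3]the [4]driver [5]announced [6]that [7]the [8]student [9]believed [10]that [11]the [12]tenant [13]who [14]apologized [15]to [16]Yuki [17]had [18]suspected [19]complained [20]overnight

18

The displaced element is "who" (word 1).
It is linked across 3 clause boundaries (that → that → Ø).
It functions as the subject of "complained", so the gap sits immediately after word 18 ("suspected").
Base order: The driver has announced that the student believed that the tenant who apologized to Yuki had suspected that who complained overnight.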